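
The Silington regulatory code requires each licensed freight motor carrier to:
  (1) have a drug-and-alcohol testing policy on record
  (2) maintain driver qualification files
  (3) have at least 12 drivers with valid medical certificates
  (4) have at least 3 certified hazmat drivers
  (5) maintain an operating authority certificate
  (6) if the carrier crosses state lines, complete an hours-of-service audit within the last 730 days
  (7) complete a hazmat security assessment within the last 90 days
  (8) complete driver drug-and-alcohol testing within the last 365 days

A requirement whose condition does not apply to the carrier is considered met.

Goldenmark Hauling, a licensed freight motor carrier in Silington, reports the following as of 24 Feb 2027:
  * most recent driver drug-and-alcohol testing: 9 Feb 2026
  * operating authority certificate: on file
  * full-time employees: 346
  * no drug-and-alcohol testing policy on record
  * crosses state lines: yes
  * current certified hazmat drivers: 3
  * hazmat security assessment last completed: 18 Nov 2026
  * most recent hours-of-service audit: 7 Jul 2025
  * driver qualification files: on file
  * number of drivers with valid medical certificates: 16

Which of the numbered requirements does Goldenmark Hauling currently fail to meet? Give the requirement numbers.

1. drug-and-alcohol testing policy absent → not met
2. driver qualification files present → met
3. drivers with valid medical certificates 16 ≥ 12 → met
4. certified hazmat drivers 3 ≥ 3 → met
5. operating authority certificate present → met
6. condition 'crosses state lines' holds; hours-of-service audit 597 days ago vs limit 730 → met
7. hazmat security assessment 98 days ago vs limit 90 → not met
8. driver drug-and-alcohol testing 380 days ago vs limit 365 → not met
Not met: 1, 7, 8

1, 7, 8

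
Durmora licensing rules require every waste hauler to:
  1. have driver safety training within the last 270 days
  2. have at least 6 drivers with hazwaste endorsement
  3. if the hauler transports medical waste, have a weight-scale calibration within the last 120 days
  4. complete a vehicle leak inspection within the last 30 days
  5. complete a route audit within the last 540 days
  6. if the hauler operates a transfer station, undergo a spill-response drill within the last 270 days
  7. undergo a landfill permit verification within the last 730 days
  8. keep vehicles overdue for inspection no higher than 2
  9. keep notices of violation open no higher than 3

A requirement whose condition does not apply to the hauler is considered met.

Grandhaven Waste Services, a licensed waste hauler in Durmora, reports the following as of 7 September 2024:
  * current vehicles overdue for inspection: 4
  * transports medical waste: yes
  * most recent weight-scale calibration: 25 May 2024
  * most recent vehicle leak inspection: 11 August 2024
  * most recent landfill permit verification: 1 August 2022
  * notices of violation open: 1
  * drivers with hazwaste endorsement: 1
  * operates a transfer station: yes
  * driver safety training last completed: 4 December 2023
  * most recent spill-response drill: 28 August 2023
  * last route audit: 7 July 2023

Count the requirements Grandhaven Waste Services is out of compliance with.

1. driver safety training 278 days ago vs limit 270 → not met
2. drivers with hazwaste endorsement 1 < 6 → not met
3. condition 'transports medical waste' holds; weight-scale calibration 105 days ago vs limit 120 → met
4. vehicle leak inspection 27 days ago vs limit 30 → met
5. route audit 428 days ago vs limit 540 → met
6. condition 'operates a transfer station' holds; spill-response drill 376 days ago vs limit 270 → not met
7. landfill permit verification 768 days ago vs limit 730 → not met
8. vehicles overdue for inspection 4 > 2 → not met
9. notices of violation open 1 ≤ 3 → met
Not met: 5 of 9

5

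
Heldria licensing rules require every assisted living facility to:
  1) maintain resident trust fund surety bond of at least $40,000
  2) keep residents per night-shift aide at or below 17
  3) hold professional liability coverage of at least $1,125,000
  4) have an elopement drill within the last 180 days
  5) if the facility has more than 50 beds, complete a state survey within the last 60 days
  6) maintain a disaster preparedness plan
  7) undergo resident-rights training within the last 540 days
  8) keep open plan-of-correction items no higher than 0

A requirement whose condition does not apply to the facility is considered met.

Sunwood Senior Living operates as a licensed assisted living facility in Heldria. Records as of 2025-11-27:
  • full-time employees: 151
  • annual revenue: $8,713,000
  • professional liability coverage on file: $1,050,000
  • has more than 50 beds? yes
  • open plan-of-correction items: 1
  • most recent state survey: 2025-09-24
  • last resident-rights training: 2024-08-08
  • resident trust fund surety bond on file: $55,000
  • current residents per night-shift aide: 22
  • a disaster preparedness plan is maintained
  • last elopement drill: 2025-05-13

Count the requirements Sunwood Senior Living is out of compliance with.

1. resident trust fund surety bond $55,000 ≥ $40,000 → met
2. residents per night-shift aide 22 > 17 → not met
3. professional liability coverage $1,050,000 < $1,125,000 → not met
4. elopement drill 198 days ago vs limit 180 → not met
5. condition 'has more than 50 beds' holds; state survey 64 days ago vs limit 60 → not met
6. disaster preparedness plan present → met
7. resident-rights training 476 days ago vs limit 540 → met
8. open plan-of-correction items 1 > 0 → not met
Not met: 5 of 8

5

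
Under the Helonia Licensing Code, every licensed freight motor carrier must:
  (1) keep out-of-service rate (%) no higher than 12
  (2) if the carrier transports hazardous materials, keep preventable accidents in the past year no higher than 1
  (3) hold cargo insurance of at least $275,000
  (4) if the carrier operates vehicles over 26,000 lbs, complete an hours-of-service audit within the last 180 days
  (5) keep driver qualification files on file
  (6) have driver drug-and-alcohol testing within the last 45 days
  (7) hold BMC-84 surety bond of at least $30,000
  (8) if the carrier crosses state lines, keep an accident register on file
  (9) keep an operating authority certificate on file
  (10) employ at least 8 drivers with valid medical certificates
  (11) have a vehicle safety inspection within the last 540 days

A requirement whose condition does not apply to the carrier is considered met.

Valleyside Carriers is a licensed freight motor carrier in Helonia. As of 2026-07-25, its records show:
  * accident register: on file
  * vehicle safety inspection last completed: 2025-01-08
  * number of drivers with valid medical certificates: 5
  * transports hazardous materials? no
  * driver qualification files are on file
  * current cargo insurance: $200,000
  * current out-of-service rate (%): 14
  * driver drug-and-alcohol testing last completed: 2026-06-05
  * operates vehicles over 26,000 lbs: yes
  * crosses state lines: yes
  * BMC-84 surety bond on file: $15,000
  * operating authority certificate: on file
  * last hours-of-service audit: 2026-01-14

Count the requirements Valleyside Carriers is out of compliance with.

7

1. out-of-service rate (%) 14 > 12 → not met
2. condition 'transports hazardous materials' does not hold → requirement n/a → met
3. cargo insurance $200,000 < $275,000 → not met
4. condition 'operates vehicles over 26,000 lbs' holds; hours-of-service audit 192 days ago vs limit 180 → not met
5. driver qualification files present → met
6. driver drug-and-alcohol testing 50 days ago vs limit 45 → not met
7. BMC-84 surety bond $15,000 < $30,000 → not met
8. condition 'crosses state lines' holds; accident register present → met
9. operating authority certificate present → met
10. drivers with valid medical certificates 5 < 8 → not met
11. vehicle safety inspection 563 days ago vs limit 540 → not met
Not met: 7 of 11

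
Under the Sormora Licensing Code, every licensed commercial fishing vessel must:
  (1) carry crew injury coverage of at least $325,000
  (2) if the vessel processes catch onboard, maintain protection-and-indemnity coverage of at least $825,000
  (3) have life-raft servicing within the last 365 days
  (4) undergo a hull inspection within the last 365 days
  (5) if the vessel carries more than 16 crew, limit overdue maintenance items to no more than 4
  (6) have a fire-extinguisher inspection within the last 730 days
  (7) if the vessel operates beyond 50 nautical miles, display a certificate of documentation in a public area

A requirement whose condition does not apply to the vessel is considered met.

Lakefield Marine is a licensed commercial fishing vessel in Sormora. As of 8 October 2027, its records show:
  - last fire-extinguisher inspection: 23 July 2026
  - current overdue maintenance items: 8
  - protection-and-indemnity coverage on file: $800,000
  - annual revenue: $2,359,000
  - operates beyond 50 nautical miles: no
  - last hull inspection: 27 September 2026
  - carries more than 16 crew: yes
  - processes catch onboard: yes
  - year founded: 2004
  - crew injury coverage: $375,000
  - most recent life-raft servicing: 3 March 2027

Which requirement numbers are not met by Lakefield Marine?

2, 4, 5

1. crew injury coverage $375,000 ≥ $325,000 → met
2. condition 'processes catch onboard' holds; protection-and-indemnity coverage $800,000 < $825,000 → not met
3. life-raft servicing 219 days ago vs limit 365 → met
4. hull inspection 376 days ago vs limit 365 → not met
5. condition 'carries more than 16 crew' holds; overdue maintenance items 8 > 4 → not met
6. fire-extinguisher inspection 442 days ago vs limit 730 → met
7. condition 'operates beyond 50 nautical miles' does not hold → requirement n/a → met
Not met: 2, 4, 5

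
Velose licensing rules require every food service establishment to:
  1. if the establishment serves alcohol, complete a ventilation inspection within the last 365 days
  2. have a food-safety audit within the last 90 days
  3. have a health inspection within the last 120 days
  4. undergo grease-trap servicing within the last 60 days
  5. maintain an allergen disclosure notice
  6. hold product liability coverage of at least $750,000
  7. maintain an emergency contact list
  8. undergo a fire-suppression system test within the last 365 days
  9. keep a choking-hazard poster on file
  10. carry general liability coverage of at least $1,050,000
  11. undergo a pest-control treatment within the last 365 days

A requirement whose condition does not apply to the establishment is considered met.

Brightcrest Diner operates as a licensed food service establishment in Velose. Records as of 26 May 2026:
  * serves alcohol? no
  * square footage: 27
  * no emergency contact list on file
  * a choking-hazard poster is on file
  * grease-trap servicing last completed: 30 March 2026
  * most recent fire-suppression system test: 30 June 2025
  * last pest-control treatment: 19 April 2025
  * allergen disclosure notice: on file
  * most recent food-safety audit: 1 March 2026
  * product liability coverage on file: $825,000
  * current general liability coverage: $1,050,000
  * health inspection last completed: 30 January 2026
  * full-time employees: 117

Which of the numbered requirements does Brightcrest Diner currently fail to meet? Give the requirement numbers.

7, 11

1. condition 'serves alcohol' does not hold → requirement n/a → met
2. food-safety audit 86 days ago vs limit 90 → met
3. health inspection 116 days ago vs limit 120 → met
4. grease-trap servicing 57 days ago vs limit 60 → met
5. allergen disclosure notice present → met
6. product liability coverage $825,000 ≥ $750,000 → met
7. emergency contact list absent → not met
8. fire-suppression system test 330 days ago vs limit 365 → met
9. choking-hazard poster present → met
10. general liability coverage $1,050,000 ≥ $1,050,000 → met
11. pest-control treatment 402 days ago vs limit 365 → not met
Not met: 7, 11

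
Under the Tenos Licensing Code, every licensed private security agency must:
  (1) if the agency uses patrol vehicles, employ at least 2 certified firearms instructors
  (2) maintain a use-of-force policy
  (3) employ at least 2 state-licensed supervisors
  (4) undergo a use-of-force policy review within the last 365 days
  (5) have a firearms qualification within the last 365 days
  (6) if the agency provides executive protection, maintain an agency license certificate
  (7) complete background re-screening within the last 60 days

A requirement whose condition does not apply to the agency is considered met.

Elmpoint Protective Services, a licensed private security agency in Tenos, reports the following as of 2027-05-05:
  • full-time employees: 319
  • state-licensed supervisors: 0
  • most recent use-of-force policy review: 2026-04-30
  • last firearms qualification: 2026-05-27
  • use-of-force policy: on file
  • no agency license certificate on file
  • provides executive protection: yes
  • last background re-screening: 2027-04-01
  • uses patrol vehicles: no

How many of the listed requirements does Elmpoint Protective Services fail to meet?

1. condition 'uses patrol vehicles' does not hold → requirement n/a → met
2. use-of-force policy present → met
3. state-licensed supervisors 0 < 2 → not met
4. use-of-force policy review 370 days ago vs limit 365 → not met
5. firearms qualification 343 days ago vs limit 365 → met
6. condition 'provides executive protection' holds; agency license certificate absent → not met
7. background re-screening 34 days ago vs limit 60 → met
Not met: 3 of 7

3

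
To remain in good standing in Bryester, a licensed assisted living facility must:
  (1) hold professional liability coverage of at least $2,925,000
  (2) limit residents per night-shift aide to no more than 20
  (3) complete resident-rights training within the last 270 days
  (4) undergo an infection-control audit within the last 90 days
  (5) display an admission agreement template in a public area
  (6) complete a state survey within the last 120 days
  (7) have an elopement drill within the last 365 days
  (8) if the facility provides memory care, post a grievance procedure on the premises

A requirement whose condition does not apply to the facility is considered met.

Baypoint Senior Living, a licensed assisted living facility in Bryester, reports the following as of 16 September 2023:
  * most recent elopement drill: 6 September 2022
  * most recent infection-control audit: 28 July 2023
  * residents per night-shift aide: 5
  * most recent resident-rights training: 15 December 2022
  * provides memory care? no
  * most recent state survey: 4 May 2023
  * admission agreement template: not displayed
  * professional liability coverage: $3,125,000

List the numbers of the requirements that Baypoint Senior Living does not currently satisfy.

3, 5, 6, 7

1. professional liability coverage $3,125,000 ≥ $2,925,000 → met
2. residents per night-shift aide 5 ≤ 20 → met
3. resident-rights training 275 days ago vs limit 270 → not met
4. infection-control audit 50 days ago vs limit 90 → met
5. admission agreement template absent → not met
6. state survey 135 days ago vs limit 120 → not met
7. elopement drill 375 days ago vs limit 365 → not met
8. condition 'provides memory care' does not hold → requirement n/a → met
Not met: 3, 5, 6, 7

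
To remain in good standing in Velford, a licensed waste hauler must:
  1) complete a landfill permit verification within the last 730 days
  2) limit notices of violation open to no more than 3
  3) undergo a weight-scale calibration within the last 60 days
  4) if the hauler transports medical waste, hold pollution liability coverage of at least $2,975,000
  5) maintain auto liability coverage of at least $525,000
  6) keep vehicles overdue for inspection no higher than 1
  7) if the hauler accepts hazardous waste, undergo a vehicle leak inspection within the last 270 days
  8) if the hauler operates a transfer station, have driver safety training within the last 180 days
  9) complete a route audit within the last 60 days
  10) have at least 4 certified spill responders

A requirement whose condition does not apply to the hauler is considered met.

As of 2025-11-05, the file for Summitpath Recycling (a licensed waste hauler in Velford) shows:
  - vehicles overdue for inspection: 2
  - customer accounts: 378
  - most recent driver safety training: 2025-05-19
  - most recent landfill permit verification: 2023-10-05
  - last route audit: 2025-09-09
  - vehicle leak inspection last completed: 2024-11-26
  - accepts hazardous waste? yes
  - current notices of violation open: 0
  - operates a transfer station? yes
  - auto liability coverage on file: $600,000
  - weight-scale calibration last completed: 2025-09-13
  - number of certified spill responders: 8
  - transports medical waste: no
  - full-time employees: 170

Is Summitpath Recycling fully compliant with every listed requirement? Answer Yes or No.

1. landfill permit verification 762 days ago vs limit 730 → not met
2. notices of violation open 0 ≤ 3 → met
3. weight-scale calibration 53 days ago vs limit 60 → met
4. condition 'transports medical waste' does not hold → requirement n/a → met
5. auto liability coverage $600,000 ≥ $525,000 → met
6. vehicles overdue for inspection 2 > 1 → not met
7. condition 'accepts hazardous waste' holds; vehicle leak inspection 344 days ago vs limit 270 → not met
8. condition 'operates a transfer station' holds; driver safety training 170 days ago vs limit 180 → met
9. route audit 57 days ago vs limit 60 → met
10. certified spill responders 8 ≥ 4 → met
Not met: 1, 6, 7

No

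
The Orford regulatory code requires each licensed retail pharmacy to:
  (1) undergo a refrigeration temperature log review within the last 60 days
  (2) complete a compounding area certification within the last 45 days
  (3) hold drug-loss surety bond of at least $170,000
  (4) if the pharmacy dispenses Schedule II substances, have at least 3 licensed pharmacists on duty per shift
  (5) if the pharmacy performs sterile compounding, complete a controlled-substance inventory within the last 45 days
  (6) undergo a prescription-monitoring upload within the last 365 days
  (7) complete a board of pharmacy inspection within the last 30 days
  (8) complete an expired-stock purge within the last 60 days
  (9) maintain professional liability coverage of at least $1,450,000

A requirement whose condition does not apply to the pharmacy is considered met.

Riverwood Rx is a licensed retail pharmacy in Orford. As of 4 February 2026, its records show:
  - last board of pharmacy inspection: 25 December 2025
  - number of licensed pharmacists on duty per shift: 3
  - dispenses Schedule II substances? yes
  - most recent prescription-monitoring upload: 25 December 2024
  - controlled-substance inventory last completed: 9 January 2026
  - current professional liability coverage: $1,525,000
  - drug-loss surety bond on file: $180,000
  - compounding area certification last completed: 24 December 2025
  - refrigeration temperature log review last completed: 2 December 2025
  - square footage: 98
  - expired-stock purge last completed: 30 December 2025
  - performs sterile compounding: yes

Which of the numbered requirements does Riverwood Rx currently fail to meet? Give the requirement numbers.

1, 6, 7

1. refrigeration temperature log review 64 days ago vs limit 60 → not met
2. compounding area certification 42 days ago vs limit 45 → met
3. drug-loss surety bond $180,000 ≥ $170,000 → met
4. condition 'dispenses Schedule II substances' holds; licensed pharmacists on duty per shift 3 ≥ 3 → met
5. condition 'performs sterile compounding' holds; controlled-substance inventory 26 days ago vs limit 45 → met
6. prescription-monitoring upload 406 days ago vs limit 365 → not met
7. board of pharmacy inspection 41 days ago vs limit 30 → not met
8. expired-stock purge 36 days ago vs limit 60 → met
9. professional liability coverage $1,525,000 ≥ $1,450,000 → met
Not met: 1, 6, 7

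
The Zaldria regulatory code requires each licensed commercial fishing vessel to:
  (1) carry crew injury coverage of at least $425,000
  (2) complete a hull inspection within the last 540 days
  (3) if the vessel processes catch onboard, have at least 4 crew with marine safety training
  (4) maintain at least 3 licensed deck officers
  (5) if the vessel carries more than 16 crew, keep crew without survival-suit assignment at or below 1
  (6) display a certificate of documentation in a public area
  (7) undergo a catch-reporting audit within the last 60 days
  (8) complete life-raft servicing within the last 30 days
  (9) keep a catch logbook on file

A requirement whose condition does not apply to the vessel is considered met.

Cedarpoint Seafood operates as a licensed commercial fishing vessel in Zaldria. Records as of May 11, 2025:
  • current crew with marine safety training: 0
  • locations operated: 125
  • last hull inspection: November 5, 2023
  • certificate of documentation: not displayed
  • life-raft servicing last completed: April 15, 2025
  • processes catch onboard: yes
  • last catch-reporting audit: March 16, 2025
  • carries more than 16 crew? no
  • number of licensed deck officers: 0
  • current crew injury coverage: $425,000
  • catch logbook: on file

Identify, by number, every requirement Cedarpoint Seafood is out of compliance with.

2, 3, 4, 6

1. crew injury coverage $425,000 ≥ $425,000 → met
2. hull inspection 553 days ago vs limit 540 → not met
3. condition 'processes catch onboard' holds; crew with marine safety training 0 < 4 → not met
4. licensed deck officers 0 < 3 → not met
5. condition 'carries more than 16 crew' does not hold → requirement n/a → met
6. certificate of documentation absent → not met
7. catch-reporting audit 56 days ago vs limit 60 → met
8. life-raft servicing 26 days ago vs limit 30 → met
9. catch logbook present → met
Not met: 2, 3, 4, 6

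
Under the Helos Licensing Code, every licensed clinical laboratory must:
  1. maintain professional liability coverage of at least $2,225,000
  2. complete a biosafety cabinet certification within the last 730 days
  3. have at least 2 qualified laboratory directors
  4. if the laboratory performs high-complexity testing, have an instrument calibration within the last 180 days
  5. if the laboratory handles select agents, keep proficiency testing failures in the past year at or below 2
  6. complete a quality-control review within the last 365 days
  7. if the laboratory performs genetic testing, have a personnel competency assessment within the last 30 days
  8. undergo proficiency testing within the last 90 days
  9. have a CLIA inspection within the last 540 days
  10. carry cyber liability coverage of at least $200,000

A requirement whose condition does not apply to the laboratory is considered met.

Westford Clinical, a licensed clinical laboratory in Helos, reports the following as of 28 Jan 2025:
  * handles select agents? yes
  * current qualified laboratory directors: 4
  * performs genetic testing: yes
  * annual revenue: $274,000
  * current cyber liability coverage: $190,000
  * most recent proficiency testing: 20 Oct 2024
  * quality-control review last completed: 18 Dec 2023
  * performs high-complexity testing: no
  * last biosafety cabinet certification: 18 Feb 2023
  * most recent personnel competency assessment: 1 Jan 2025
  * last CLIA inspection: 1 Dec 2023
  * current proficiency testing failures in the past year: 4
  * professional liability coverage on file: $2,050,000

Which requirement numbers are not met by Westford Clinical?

1. professional liability coverage $2,050,000 < $2,225,000 → not met
2. biosafety cabinet certification 710 days ago vs limit 730 → met
3. qualified laboratory directors 4 ≥ 2 → met
4. condition 'performs high-complexity testing' does not hold → requirement n/a → met
5. condition 'handles select agents' holds; proficiency testing failures in the past year 4 > 2 → not met
6. quality-control review 407 days ago vs limit 365 → not met
7. condition 'performs genetic testing' holds; personnel competency assessment 27 days ago vs limit 30 → met
8. proficiency testing 100 days ago vs limit 90 → not met
9. CLIA inspection 424 days ago vs limit 540 → met
10. cyber liability coverage $190,000 < $200,000 → not met
Not met: 1, 5, 6, 8, 10

1, 5, 6, 8, 10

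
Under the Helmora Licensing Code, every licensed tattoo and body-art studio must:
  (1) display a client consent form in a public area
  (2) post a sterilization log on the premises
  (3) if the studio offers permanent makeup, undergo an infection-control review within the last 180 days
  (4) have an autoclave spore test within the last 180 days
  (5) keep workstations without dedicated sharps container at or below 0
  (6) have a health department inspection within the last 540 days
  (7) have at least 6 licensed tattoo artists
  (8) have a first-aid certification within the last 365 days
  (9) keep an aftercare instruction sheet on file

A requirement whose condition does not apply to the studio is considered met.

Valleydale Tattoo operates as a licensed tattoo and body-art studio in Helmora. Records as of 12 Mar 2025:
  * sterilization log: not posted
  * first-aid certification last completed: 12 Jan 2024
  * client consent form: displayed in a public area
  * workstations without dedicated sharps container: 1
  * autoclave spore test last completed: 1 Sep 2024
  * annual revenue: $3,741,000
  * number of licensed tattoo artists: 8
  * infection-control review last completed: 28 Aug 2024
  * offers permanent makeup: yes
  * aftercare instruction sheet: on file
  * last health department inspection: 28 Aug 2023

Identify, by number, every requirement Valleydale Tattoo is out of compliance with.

2, 3, 4, 5, 6, 8

1. client consent form present → met
2. sterilization log absent → not met
3. condition 'offers permanent makeup' holds; infection-control review 196 days ago vs limit 180 → not met
4. autoclave spore test 192 days ago vs limit 180 → not met
5. workstations without dedicated sharps container 1 > 0 → not met
6. health department inspection 562 days ago vs limit 540 → not met
7. licensed tattoo artists 8 ≥ 6 → met
8. first-aid certification 425 days ago vs limit 365 → not met
9. aftercare instruction sheet present → met
Not met: 2, 3, 4, 5, 6, 8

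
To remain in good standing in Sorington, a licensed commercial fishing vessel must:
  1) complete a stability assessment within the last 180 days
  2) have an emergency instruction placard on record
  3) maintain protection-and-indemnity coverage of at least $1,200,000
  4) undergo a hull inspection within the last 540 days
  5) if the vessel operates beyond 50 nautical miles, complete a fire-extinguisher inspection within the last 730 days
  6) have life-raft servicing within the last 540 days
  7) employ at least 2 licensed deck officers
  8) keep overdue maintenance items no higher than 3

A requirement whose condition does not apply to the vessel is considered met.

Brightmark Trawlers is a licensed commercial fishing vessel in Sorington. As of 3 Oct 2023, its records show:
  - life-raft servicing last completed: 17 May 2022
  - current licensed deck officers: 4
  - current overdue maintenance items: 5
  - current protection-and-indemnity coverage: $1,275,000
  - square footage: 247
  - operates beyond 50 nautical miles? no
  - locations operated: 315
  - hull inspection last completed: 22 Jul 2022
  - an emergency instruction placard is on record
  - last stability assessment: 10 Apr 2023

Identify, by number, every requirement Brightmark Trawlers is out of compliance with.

1. stability assessment 176 days ago vs limit 180 → met
2. emergency instruction placard present → met
3. protection-and-indemnity coverage $1,275,000 ≥ $1,200,000 → met
4. hull inspection 438 days ago vs limit 540 → met
5. condition 'operates beyond 50 nautical miles' does not hold → requirement n/a → met
6. life-raft servicing 504 days ago vs limit 540 → met
7. licensed deck officers 4 ≥ 2 → met
8. overdue maintenance items 5 > 3 → not met
Not met: 8

8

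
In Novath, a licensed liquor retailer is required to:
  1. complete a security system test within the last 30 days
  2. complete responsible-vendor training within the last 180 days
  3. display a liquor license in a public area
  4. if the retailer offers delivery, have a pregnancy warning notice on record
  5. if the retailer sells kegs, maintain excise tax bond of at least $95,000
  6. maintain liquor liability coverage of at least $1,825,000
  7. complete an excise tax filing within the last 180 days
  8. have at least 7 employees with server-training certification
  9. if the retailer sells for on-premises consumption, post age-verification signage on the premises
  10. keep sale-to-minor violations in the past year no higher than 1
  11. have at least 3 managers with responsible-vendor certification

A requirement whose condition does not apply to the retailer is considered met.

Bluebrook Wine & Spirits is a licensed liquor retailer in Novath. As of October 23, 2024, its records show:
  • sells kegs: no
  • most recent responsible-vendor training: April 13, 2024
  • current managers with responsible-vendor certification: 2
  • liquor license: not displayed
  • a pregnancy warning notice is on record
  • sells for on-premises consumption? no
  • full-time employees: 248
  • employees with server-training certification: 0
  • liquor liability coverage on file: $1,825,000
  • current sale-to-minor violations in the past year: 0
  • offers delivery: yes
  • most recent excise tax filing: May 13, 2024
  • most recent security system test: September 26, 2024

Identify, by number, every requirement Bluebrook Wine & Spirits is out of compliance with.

2, 3, 8, 11

1. security system test 27 days ago vs limit 30 → met
2. responsible-vendor training 193 days ago vs limit 180 → not met
3. liquor license absent → not met
4. condition 'offers delivery' holds; pregnancy warning notice present → met
5. condition 'sells kegs' does not hold → requirement n/a → met
6. liquor liability coverage $1,825,000 ≥ $1,825,000 → met
7. excise tax filing 163 days ago vs limit 180 → met
8. employees with server-training certification 0 < 7 → not met
9. condition 'sells for on-premises consumption' does not hold → requirement n/a → met
10. sale-to-minor violations in the past year 0 ≤ 1 → met
11. managers with responsible-vendor certification 2 < 3 → not met
Not met: 2, 3, 8, 11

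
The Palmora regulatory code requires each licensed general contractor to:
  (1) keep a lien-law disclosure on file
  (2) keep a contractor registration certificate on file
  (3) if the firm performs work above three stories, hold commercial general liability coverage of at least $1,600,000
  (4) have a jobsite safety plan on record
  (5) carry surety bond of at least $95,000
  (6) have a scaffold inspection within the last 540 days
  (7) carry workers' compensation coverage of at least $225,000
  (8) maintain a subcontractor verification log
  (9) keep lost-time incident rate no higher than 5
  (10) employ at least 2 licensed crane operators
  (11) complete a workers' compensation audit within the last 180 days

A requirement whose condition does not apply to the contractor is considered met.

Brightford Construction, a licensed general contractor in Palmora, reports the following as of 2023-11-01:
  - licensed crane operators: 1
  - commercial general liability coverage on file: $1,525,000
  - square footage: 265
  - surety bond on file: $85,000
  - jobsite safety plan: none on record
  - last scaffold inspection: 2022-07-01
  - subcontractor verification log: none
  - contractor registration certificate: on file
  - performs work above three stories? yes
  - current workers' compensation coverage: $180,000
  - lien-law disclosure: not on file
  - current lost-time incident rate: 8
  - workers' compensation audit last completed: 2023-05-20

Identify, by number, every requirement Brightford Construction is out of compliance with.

1. lien-law disclosure absent → not met
2. contractor registration certificate present → met
3. condition 'performs work above three stories' holds; commercial general liability coverage $1,525,000 < $1,600,000 → not met
4. jobsite safety plan absent → not met
5. surety bond $85,000 < $95,000 → not met
6. scaffold inspection 488 days ago vs limit 540 → met
7. workers' compensation coverage $180,000 < $225,000 → not met
8. subcontractor verification log absent → not met
9. lost-time incident rate 8 > 5 → not met
10. licensed crane operators 1 < 2 → not met
11. workers' compensation audit 165 days ago vs limit 180 → met
Not met: 1, 3, 4, 5, 7, 8, 9, 10

1, 3, 4, 5, 7, 8, 9, 10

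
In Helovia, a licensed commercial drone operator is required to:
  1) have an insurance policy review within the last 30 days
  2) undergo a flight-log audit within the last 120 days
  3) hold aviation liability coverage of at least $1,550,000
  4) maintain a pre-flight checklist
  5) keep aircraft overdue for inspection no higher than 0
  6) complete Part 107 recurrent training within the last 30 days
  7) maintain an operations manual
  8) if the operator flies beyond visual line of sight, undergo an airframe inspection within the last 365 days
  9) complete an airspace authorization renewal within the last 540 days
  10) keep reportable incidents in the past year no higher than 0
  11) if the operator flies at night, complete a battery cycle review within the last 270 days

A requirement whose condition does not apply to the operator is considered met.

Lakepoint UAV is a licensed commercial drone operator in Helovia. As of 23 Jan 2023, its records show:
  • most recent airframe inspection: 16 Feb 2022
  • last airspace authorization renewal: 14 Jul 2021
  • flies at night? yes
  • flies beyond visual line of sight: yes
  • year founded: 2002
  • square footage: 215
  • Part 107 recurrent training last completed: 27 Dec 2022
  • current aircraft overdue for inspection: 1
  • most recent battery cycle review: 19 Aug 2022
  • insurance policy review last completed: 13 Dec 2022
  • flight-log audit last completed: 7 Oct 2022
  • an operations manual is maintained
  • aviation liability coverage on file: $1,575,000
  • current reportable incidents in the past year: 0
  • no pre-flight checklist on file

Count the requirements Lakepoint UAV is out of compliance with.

4

1. insurance policy review 41 days ago vs limit 30 → not met
2. flight-log audit 108 days ago vs limit 120 → met
3. aviation liability coverage $1,575,000 ≥ $1,550,000 → met
4. pre-flight checklist absent → not met
5. aircraft overdue for inspection 1 > 0 → not met
6. Part 107 recurrent training 27 days ago vs limit 30 → met
7. operations manual present → met
8. condition 'flies beyond visual line of sight' holds; airframe inspection 341 days ago vs limit 365 → met
9. airspace authorization renewal 558 days ago vs limit 540 → not met
10. reportable incidents in the past year 0 ≤ 0 → met
11. condition 'flies at night' holds; battery cycle review 157 days ago vs limit 270 → met
Not met: 4 of 11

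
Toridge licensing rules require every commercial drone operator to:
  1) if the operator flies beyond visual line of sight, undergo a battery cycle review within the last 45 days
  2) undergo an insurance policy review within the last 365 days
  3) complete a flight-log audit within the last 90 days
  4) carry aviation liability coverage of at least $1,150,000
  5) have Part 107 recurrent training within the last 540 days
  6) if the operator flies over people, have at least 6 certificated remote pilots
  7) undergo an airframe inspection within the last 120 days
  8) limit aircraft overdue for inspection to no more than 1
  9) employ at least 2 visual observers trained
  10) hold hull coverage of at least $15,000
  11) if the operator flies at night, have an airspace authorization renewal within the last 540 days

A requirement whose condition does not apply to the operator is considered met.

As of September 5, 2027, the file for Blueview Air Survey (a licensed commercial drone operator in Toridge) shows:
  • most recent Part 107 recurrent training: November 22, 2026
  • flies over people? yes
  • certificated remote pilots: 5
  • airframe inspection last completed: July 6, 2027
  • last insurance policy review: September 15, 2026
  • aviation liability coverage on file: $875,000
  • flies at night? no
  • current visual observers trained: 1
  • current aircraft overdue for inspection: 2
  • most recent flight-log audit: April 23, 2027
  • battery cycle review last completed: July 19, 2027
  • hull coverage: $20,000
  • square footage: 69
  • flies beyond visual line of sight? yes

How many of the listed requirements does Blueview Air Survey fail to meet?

6

1. condition 'flies beyond visual line of sight' holds; battery cycle review 48 days ago vs limit 45 → not met
2. insurance policy review 355 days ago vs limit 365 → met
3. flight-log audit 135 days ago vs limit 90 → not met
4. aviation liability coverage $875,000 < $1,150,000 → not met
5. Part 107 recurrent training 287 days ago vs limit 540 → met
6. condition 'flies over people' holds; certificated remote pilots 5 < 6 → not met
7. airframe inspection 61 days ago vs limit 120 → met
8. aircraft overdue for inspection 2 > 1 → not met
9. visual observers trained 1 < 2 → not met
10. hull coverage $20,000 ≥ $15,000 → met
11. condition 'flies at night' does not hold → requirement n/a → met
Not met: 6 of 11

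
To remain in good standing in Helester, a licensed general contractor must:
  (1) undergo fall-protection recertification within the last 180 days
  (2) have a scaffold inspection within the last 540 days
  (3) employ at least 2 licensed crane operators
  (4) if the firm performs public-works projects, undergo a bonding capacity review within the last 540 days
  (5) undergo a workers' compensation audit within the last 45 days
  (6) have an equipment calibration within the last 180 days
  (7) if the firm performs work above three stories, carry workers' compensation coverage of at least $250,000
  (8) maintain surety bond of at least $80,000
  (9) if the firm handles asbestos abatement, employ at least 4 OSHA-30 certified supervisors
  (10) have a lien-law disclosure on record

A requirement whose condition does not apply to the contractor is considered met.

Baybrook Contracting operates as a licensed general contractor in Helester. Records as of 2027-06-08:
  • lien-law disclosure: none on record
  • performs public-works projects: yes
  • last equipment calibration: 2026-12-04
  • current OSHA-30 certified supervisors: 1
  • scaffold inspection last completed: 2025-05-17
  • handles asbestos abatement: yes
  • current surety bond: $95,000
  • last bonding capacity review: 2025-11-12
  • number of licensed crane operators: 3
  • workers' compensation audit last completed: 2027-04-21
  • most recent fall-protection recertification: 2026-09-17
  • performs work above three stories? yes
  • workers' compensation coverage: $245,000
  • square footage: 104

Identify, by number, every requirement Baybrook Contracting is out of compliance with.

1, 2, 4, 5, 6, 7, 9, 10

1. fall-protection recertification 264 days ago vs limit 180 → not met
2. scaffold inspection 752 days ago vs limit 540 → not met
3. licensed crane operators 3 ≥ 2 → met
4. condition 'performs public-works projects' holds; bonding capacity review 573 days ago vs limit 540 → not met
5. workers' compensation audit 48 days ago vs limit 45 → not met
6. equipment calibration 186 days ago vs limit 180 → not met
7. condition 'performs work above three stories' holds; workers' compensation coverage $245,000 < $250,000 → not met
8. surety bond $95,000 ≥ $80,000 → met
9. condition 'handles asbestos abatement' holds; OSHA-30 certified supervisors 1 < 4 → not met
10. lien-law disclosure absent → not met
Not met: 1, 2, 4, 5, 6, 7, 9, 10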